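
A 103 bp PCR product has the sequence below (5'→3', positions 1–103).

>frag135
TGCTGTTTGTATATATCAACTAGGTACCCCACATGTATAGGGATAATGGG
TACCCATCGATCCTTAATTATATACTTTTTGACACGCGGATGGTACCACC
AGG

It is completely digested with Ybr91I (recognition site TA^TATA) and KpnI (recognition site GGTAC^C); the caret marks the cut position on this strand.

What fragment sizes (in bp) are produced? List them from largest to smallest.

26, 26, 17, 16, 11, 7 bp

Ybr91I sites (TATATA) start at positions 10, 69.
Ybr91I cuts after base 2 of each site, so after positions 11, 70.
KpnI sites (GGTACC) start at positions 23, 49, 92.
KpnI cuts after base 5 of each site (before the last base), so after positions 27, 53, 96.
Combined cut positions: 11, 27, 53, 70, 96.
Linear molecule, 5 cuts → 6 fragments:
  1–11 → 11 bp
  12–27 → 16 bp
  28–53 → 26 bp
  54–70 → 17 bp
  71–96 → 26 bp
  97–103 → 7 bp
Sorted largest to smallest: 26, 26, 17, 16, 11, 7 bp.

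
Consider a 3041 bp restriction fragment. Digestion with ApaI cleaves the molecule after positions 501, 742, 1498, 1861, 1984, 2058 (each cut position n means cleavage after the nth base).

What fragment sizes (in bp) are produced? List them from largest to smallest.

983, 756, 501, 363, 241, 123, 74 bp

Linear molecule, 6 cuts → 7 fragments:
  501 − 0 = 501 bp
  742 − 501 = 241 bp
  1498 − 742 = 756 bp
  1861 − 1498 = 363 bp
  1984 − 1861 = 123 bp
  2058 − 1984 = 74 bp
  3041 − 2058 = 983 bp
Sorted largest to smallest: 983, 756, 501, 363, 241, 123, 74 bp.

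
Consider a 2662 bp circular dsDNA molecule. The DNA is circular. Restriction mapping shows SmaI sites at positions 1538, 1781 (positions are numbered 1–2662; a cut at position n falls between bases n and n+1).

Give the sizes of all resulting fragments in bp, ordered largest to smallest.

Circular molecule, 2 cuts → 2 fragments:
  1781 − 1538 = 243 bp
  wrap: 2662 − 1781 + 1538 = 2419 bp
Sorted largest to smallest: 2419, 243 bp.

2419, 243 bp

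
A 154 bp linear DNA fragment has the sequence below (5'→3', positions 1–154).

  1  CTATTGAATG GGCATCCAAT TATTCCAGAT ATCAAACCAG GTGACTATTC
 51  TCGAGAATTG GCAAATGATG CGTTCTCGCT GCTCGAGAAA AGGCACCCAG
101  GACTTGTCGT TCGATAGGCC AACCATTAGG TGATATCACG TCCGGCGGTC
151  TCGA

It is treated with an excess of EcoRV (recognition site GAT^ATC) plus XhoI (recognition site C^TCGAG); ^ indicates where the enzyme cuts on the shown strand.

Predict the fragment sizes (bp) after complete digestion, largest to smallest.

EcoRV sites (GATATC) start at positions 28, 132.
EcoRV cuts after base 3 of each site, so after positions 30, 134.
XhoI sites (CTCGAG) start at positions 50, 82.
XhoI cuts after the first base of each site, so after positions 50, 82.
Combined cut positions: 30, 50, 82, 134.
Linear molecule, 4 cuts → 5 fragments:
  1–30 → 30 bp
  31–50 → 20 bp
  51–82 → 32 bp
  83–134 → 52 bp
  135–154 → 20 bp
Sorted largest to smallest: 52, 32, 30, 20, 20 bp.

52, 32, 30, 20, 20 bp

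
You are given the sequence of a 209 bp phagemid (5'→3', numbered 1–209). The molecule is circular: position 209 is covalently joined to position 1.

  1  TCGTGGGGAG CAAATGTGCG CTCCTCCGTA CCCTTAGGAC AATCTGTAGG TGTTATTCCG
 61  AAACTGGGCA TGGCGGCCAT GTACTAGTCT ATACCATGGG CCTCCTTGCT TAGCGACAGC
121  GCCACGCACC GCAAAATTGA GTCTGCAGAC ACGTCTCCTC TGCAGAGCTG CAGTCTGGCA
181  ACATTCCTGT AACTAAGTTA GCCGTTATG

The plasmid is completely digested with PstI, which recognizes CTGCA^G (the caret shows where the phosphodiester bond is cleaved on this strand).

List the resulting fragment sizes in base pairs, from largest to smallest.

184, 17, 8 bp

PstI sites (CTGCAG) start at positions 143, 160, 168.
PstI cuts after base 5 of each site (before the last base), so after positions 147, 164, 172.
Circular molecule, 3 cuts → 3 fragments:
  148–164 → 17 bp
  165–172 → 8 bp
  173–209 then 1–147 → 37 + 147 = 184 bp
Sorted largest to smallest: 184, 17, 8 bp.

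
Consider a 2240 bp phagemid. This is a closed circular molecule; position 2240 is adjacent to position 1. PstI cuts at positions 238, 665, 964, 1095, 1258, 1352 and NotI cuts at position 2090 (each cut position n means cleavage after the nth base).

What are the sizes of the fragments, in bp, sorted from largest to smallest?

Combined cut positions (sorted): 238, 665, 964, 1095, 1258, 1352, 2090.
Circular molecule, 7 cuts → 7 fragments:
  665 − 238 = 427 bp
  964 − 665 = 299 bp
  1095 − 964 = 131 bp
  1258 − 1095 = 163 bp
  1352 − 1258 = 94 bp
  2090 − 1352 = 738 bp
  wrap: 2240 − 2090 + 238 = 388 bp
Sorted largest to smallest: 738, 427, 388, 299, 163, 131, 94 bp.

738, 427, 388, 299, 163, 131, 94 bp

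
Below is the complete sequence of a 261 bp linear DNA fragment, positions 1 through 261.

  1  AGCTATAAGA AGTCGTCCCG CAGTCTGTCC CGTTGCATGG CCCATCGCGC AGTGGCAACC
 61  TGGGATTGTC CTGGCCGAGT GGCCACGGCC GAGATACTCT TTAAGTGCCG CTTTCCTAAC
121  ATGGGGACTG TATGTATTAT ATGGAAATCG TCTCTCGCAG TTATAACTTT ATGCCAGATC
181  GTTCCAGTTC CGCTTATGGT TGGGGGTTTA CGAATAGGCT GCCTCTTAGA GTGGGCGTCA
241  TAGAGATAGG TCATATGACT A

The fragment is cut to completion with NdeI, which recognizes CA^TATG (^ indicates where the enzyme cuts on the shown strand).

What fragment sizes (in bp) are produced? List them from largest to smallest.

The NdeI site (CATATG) starts at position 252.
NdeI cuts after base 2 of each site, so after position 253.
Linear molecule, 1 cut → 2 fragments:
  1–253 → 253 bp
  254–261 → 8 bp
Sorted largest to smallest: 253, 8 bp.

253, 8 bp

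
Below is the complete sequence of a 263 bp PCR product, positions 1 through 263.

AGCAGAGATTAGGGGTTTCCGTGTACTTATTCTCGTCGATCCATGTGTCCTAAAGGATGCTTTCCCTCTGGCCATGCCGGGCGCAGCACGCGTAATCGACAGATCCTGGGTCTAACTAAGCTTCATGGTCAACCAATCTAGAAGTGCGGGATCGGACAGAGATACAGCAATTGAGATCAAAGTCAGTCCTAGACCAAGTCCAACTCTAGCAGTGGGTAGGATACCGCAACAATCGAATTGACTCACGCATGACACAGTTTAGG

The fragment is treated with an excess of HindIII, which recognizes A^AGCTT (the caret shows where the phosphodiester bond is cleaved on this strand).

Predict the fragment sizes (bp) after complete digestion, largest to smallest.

145, 118 bp

The HindIII site (AAGCTT) starts at position 118.
HindIII cuts after the first base of each site, so after position 118.
Linear molecule, 1 cut → 2 fragments:
  1–118 → 118 bp
  119–263 → 145 bp
Sorted largest to smallest: 145, 118 bp.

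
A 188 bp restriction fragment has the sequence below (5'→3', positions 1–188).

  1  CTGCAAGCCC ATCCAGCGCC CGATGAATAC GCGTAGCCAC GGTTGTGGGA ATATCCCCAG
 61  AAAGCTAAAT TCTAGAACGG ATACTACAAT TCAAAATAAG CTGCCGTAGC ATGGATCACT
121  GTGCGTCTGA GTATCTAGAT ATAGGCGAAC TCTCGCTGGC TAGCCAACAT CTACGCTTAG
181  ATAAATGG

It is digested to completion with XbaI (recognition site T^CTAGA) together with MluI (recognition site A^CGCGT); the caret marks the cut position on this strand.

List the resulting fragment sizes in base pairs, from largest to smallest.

63, 54, 42, 29 bp

XbaI sites (TCTAGA) start at positions 71, 134.
XbaI cuts after the first base of each site, so after positions 71, 134.
The MluI site (ACGCGT) starts at position 29.
MluI cuts after the first base of each site, so after position 29.
Combined cut positions: 29, 71, 134.
Linear molecule, 3 cuts → 4 fragments:
  1–29 → 29 bp
  30–71 → 42 bp
  72–134 → 63 bp
  135–188 → 54 bp
Sorted largest to smallest: 63, 54, 42, 29 bp.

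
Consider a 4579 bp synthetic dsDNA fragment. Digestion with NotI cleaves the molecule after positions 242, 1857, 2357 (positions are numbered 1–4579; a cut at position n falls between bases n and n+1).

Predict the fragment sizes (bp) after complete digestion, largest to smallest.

2222, 1615, 500, 242 bp

Linear molecule, 3 cuts → 4 fragments:
  242 − 0 = 242 bp
  1857 − 242 = 1615 bp
  2357 − 1857 = 500 bp
  4579 − 2357 = 2222 bp
Sorted largest to smallest: 2222, 1615, 500, 242 bp.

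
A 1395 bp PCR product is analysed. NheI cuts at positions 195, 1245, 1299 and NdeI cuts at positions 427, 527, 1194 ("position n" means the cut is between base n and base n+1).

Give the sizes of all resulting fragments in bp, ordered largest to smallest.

667, 232, 195, 100, 96, 54, 51 bp

Combined cut positions (sorted): 195, 427, 527, 1194, 1245, 1299.
Linear molecule, 6 cuts → 7 fragments:
  195 − 0 = 195 bp
  427 − 195 = 232 bp
  527 − 427 = 100 bp
  1194 − 527 = 667 bp
  1245 − 1194 = 51 bp
  1299 − 1245 = 54 bp
  1395 − 1299 = 96 bp
Sorted largest to smallest: 667, 232, 195, 100, 96, 54, 51 bp.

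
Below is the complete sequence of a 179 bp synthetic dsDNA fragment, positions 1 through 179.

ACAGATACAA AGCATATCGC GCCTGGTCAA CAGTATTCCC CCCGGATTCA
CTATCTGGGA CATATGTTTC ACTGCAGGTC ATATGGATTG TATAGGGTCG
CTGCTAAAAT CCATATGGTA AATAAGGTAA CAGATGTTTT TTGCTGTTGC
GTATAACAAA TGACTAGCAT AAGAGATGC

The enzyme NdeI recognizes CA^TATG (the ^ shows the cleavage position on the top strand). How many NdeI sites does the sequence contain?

CATATG occurs starting at positions 61, 80, 112.
NdeI cuts at 3 sites.

3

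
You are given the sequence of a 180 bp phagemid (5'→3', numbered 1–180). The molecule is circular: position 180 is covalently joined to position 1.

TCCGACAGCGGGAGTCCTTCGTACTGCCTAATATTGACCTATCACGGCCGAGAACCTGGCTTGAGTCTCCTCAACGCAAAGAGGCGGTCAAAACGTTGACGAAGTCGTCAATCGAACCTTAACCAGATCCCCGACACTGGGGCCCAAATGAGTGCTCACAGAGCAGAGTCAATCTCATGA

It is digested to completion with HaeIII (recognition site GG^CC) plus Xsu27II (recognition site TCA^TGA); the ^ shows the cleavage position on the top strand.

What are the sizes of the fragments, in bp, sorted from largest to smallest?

95, 50, 35 bp

HaeIII sites (GGCC) start at positions 46, 141.
HaeIII cuts after base 2 of each site, so after positions 47, 142.
The Xsu27II site (TCATGA) starts at position 175.
Xsu27II cuts after base 3 of each site, so after position 177.
Combined cut positions: 47, 142, 177.
Circular molecule, 3 cuts → 3 fragments:
  48–142 → 95 bp
  143–177 → 35 bp
  178–180 then 1–47 → 3 + 47 = 50 bp
Sorted largest to smallest: 95, 50, 35 bp.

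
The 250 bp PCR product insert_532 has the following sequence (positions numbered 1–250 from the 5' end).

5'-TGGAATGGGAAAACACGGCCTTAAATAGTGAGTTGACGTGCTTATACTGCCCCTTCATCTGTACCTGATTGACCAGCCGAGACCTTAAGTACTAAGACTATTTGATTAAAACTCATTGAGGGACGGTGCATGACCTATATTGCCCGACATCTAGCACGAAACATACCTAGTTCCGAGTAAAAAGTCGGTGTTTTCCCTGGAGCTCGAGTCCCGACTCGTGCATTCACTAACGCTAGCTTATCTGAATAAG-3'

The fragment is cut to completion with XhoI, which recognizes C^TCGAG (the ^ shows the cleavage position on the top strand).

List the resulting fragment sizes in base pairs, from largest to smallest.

203, 47 bp

The XhoI site (CTCGAG) starts at position 203.
XhoI cuts after the first base of each site, so after position 203.
Linear molecule, 1 cut → 2 fragments:
  1–203 → 203 bp
  204–250 → 47 bp
Sorted largest to smallest: 203, 47 bp.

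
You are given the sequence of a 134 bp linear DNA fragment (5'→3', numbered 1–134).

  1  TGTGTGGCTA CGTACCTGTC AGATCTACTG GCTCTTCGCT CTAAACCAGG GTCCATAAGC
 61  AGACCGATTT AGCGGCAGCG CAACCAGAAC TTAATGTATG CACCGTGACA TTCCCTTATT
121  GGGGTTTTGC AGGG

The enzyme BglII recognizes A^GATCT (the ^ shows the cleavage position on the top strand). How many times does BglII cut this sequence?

1

AGATCT occurs starting at position 21.
BglII cuts at 1 site.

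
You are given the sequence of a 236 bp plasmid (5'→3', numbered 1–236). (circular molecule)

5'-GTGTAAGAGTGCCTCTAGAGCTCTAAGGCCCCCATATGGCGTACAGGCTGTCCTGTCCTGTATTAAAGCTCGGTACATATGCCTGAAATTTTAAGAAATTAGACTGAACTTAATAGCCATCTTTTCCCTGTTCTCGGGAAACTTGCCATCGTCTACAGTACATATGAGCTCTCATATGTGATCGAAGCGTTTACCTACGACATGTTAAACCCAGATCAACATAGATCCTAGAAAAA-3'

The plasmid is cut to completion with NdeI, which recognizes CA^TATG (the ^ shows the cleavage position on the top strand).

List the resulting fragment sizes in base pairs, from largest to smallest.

96, 85, 43, 12 bp

NdeI sites (CATATG) start at positions 33, 76, 161, 173.
NdeI cuts after base 2 of each site, so after positions 34, 77, 162, 174.
Circular molecule, 4 cuts → 4 fragments:
  35–77 → 43 bp
  78–162 → 85 bp
  163–174 → 12 bp
  175–236 then 1–34 → 62 + 34 = 96 bp
Sorted largest to smallest: 96, 85, 43, 12 bp.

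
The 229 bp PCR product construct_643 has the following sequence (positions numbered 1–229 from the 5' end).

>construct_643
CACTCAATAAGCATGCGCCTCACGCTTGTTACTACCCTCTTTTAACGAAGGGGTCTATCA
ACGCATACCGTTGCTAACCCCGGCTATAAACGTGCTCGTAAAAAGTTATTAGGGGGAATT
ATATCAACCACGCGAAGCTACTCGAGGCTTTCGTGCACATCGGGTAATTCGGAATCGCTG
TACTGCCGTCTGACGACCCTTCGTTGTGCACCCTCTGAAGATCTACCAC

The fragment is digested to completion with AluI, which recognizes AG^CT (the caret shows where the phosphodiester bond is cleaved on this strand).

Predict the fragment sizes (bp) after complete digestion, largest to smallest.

137, 92 bp

The AluI site (AGCT) starts at position 136.
AluI cuts after base 2 of each site, so after position 137.
Linear molecule, 1 cut → 2 fragments:
  1–137 → 137 bp
  138–229 → 92 bp
Sorted largest to smallest: 137, 92 bp.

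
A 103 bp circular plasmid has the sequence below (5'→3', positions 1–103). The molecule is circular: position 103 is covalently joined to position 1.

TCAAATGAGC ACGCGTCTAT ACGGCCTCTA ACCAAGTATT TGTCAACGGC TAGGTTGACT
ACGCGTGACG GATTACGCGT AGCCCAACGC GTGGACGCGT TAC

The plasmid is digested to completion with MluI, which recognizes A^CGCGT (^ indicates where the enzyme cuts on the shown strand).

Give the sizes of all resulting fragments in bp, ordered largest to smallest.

50, 19, 14, 12, 8 bp

MluI sites (ACGCGT) start at positions 11, 61, 75, 87, 95.
MluI cuts after the first base of each site, so after positions 11, 61, 75, 87, 95.
Circular molecule, 5 cuts → 5 fragments:
  12–61 → 50 bp
  62–75 → 14 bp
  76–87 → 12 bp
  88–95 → 8 bp
  96–103 then 1–11 → 8 + 11 = 19 bp
Sorted largest to smallest: 50, 19, 14, 12, 8 bp.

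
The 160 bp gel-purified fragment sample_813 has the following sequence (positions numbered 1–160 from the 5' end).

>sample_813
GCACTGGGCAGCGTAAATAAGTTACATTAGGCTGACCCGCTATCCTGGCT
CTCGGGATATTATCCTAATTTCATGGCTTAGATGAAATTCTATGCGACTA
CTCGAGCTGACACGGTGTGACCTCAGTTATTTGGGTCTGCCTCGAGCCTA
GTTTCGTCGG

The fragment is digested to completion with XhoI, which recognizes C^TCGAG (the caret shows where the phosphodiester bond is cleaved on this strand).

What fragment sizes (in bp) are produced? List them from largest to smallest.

101, 40, 19 bp

XhoI sites (CTCGAG) start at positions 101, 141.
XhoI cuts after the first base of each site, so after positions 101, 141.
Linear molecule, 2 cuts → 3 fragments:
  1–101 → 101 bp
  102–141 → 40 bp
  142–160 → 19 bp
Sorted largest to smallest: 101, 40, 19 bp.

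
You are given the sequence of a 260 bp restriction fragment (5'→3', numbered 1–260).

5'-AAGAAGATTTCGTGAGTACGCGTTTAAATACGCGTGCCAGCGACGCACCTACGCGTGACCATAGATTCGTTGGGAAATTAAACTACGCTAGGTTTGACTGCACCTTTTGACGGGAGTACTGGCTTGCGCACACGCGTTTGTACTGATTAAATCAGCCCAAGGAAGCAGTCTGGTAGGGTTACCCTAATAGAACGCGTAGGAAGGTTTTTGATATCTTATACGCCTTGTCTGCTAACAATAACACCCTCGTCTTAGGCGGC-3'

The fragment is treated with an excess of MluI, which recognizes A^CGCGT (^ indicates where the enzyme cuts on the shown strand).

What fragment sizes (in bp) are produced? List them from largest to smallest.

81, 68, 60, 21, 18, 12 bp

MluI sites (ACGCGT) start at positions 18, 30, 51, 132, 192.
MluI cuts after the first base of each site, so after positions 18, 30, 51, 132, 192.
Linear molecule, 5 cuts → 6 fragments:
  1–18 → 18 bp
  19–30 → 12 bp
  31–51 → 21 bp
  52–132 → 81 bp
  133–192 → 60 bp
  193–260 → 68 bp
Sorted largest to smallest: 81, 68, 60, 21, 18, 12 bp.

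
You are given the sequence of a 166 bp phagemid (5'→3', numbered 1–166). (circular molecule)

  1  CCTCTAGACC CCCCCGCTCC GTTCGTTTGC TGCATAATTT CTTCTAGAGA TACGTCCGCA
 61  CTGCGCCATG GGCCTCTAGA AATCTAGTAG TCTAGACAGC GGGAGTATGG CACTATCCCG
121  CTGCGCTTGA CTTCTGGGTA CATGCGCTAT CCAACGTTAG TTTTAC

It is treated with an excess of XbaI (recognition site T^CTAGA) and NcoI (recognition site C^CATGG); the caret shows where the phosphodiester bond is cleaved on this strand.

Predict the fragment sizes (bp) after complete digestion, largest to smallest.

XbaI sites (TCTAGA) start at positions 3, 43, 75, 91.
XbaI cuts after the first base of each site, so after positions 3, 43, 75, 91.
The NcoI site (CCATGG) starts at position 66.
NcoI cuts after the first base of each site, so after position 66.
Combined cut positions: 3, 43, 66, 75, 91.
Circular molecule, 5 cuts → 5 fragments:
  4–43 → 40 bp
  44–66 → 23 bp
  67–75 → 9 bp
  76–91 → 16 bp
  92–166 then 1–3 → 75 + 3 = 78 bp
Sorted largest to smallest: 78, 40, 23, 16, 9 bp.

78, 40, 23, 16, 9 bp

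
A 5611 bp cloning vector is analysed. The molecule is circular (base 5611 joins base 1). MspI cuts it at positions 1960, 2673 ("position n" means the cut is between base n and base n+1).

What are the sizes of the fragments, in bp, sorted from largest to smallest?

Circular molecule, 2 cuts → 2 fragments:
  2673 − 1960 = 713 bp
  wrap: 5611 − 2673 + 1960 = 4898 bp
Sorted largest to smallest: 4898, 713 bp.

4898, 713 bp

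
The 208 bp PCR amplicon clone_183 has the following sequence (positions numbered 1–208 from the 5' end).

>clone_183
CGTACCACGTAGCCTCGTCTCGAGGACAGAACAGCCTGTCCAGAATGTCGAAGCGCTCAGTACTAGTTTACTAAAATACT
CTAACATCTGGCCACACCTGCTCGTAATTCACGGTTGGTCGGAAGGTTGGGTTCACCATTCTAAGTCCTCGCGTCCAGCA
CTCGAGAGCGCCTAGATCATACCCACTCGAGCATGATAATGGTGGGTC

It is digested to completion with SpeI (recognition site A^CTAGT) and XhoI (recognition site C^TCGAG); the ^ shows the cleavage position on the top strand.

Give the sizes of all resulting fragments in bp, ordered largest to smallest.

The SpeI site (ACTAGT) starts at position 62.
SpeI cuts after the first base of each site, so after position 62.
XhoI sites (CTCGAG) start at positions 19, 161, 186.
XhoI cuts after the first base of each site, so after positions 19, 161, 186.
Combined cut positions: 19, 62, 161, 186.
Linear molecule, 4 cuts → 5 fragments:
  1–19 → 19 bp
  20–62 → 43 bp
  63–161 → 99 bp
  162–186 → 25 bp
  187–208 → 22 bp
Sorted largest to smallest: 99, 43, 25, 22, 19 bp.

99, 43, 25, 22, 19 bp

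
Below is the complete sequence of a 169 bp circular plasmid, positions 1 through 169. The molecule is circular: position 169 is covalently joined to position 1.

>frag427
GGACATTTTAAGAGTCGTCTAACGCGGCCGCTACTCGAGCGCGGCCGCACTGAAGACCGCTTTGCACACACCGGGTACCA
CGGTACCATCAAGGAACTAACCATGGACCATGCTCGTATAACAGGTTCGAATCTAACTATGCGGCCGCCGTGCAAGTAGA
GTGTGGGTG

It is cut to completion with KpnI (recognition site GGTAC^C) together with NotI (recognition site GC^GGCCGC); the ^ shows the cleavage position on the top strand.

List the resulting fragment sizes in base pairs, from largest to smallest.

KpnI sites (GGTACC) start at positions 74, 82.
KpnI cuts after base 5 of each site (before the last base), so after positions 78, 86.
NotI sites (GCGGCCGC) start at positions 24, 41, 141.
NotI cuts after base 2 of each site, so after positions 25, 42, 142.
Combined cut positions: 25, 42, 78, 86, 142.
Circular molecule, 5 cuts → 5 fragments:
  26–42 → 17 bp
  43–78 → 36 bp
  79–86 → 8 bp
  87–142 → 56 bp
  143–169 then 1–25 → 27 + 25 = 52 bp
Sorted largest to smallest: 56, 52, 36, 17, 8 bp.

56, 52, 36, 17, 8 bp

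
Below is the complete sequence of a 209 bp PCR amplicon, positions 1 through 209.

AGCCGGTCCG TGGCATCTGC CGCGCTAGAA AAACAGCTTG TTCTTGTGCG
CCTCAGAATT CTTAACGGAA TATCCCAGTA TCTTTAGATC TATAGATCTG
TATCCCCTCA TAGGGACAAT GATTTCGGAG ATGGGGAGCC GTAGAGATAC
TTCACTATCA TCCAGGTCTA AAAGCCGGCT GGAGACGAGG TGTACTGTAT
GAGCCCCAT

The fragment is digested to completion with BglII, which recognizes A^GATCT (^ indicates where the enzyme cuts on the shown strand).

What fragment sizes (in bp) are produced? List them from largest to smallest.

BglII sites (AGATCT) start at positions 86, 94.
BglII cuts after the first base of each site, so after positions 86, 94.
Linear molecule, 2 cuts → 3 fragments:
  1–86 → 86 bp
  87–94 → 8 bp
  95–209 → 115 bp
Sorted largest to smallest: 115, 86, 8 bp.

115, 86, 8 bp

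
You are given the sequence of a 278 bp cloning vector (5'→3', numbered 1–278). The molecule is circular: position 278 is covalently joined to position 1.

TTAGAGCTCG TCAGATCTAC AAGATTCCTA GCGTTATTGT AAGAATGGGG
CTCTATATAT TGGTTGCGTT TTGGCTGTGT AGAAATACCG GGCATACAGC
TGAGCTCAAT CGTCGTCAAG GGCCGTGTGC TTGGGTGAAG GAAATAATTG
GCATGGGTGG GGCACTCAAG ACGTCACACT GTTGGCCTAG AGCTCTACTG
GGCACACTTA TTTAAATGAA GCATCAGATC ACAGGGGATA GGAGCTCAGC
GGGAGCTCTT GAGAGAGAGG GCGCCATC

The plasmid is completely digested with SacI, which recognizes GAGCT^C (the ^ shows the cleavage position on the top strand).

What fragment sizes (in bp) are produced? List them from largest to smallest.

SacI sites (GAGCTC) start at positions 4, 102, 190, 242, 253.
SacI cuts after base 5 of each site (before the last base), so after positions 8, 106, 194, 246, 257.
Circular molecule, 5 cuts → 5 fragments:
  9–106 → 98 bp
  107–194 → 88 bp
  195–246 → 52 bp
  247–257 → 11 bp
  258–278 then 1–8 → 21 + 8 = 29 bp
Sorted largest to smallest: 98, 88, 52, 29, 11 bp.

98, 88, 52, 29, 11 bp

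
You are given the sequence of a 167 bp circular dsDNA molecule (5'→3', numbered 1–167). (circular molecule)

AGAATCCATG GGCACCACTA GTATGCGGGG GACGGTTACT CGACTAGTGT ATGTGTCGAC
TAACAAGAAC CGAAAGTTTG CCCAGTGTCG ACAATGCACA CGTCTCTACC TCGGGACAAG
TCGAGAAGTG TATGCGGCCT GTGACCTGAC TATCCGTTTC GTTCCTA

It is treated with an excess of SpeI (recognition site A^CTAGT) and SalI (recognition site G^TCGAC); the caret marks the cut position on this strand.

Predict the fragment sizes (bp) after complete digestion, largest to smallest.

97, 32, 26, 12 bp

SpeI sites (ACTAGT) start at positions 17, 43.
SpeI cuts after the first base of each site, so after positions 17, 43.
SalI sites (GTCGAC) start at positions 55, 87.
SalI cuts after the first base of each site, so after positions 55, 87.
Combined cut positions: 17, 43, 55, 87.
Circular molecule, 4 cuts → 4 fragments:
  18–43 → 26 bp
  44–55 → 12 bp
  56–87 → 32 bp
  88–167 then 1–17 → 80 + 17 = 97 bp
Sorted largest to smallest: 97, 32, 26, 12 bp.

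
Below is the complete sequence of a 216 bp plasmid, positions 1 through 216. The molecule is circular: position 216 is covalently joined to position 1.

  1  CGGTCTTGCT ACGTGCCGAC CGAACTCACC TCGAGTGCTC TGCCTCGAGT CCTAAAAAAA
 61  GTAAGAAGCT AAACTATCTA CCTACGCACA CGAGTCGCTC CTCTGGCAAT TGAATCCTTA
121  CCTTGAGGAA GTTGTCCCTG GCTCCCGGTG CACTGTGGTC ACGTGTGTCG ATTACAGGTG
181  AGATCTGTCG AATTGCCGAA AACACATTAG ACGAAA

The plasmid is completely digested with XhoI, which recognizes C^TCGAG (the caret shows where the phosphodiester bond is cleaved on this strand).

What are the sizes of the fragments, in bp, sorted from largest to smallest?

202, 14 bp

XhoI sites (CTCGAG) start at positions 30, 44.
XhoI cuts after the first base of each site, so after positions 30, 44.
Circular molecule, 2 cuts → 2 fragments:
  31–44 → 14 bp
  45–216 then 1–30 → 172 + 30 = 202 bp
Sorted largest to smallest: 202, 14 bp.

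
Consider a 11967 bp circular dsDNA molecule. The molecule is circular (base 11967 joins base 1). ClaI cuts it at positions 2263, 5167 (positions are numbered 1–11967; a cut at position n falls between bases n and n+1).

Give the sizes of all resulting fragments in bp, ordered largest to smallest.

Circular molecule, 2 cuts → 2 fragments:
  5167 − 2263 = 2904 bp
  wrap: 11967 − 5167 + 2263 = 9063 bp
Sorted largest to smallest: 9063, 2904 bp.

9063, 2904 bp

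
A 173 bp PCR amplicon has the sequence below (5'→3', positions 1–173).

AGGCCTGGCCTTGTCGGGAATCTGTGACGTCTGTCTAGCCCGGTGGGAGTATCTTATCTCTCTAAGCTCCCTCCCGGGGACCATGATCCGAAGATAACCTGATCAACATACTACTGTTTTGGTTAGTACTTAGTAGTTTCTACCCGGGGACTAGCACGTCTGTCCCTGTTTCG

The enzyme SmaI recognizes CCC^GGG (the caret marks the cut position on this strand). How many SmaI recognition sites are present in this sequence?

2

CCCGGG occurs starting at positions 73, 143.
SmaI cuts at 2 sites.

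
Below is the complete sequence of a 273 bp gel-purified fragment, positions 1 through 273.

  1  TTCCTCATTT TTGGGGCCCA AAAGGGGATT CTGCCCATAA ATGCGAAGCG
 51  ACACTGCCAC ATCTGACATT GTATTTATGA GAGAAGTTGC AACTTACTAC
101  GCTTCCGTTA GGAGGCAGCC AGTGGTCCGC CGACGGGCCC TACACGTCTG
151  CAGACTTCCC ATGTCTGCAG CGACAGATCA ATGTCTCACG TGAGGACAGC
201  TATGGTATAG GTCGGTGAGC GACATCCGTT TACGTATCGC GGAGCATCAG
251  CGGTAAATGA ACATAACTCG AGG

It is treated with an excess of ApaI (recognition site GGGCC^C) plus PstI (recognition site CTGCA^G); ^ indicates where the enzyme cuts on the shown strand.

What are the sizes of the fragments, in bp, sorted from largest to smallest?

ApaI sites (GGGCCC) start at positions 14, 135.
ApaI cuts after base 5 of each site (before the last base), so after positions 18, 139.
PstI sites (CTGCAG) start at positions 148, 165.
PstI cuts after base 5 of each site (before the last base), so after positions 152, 169.
Combined cut positions: 18, 139, 152, 169.
Linear molecule, 4 cuts → 5 fragments:
  1–18 → 18 bp
  19–139 → 121 bp
  140–152 → 13 bp
  153–169 → 17 bp
  170–273 → 104 bp
Sorted largest to smallest: 121, 104, 18, 17, 13 bp.

121, 104, 18, 17, 13 bp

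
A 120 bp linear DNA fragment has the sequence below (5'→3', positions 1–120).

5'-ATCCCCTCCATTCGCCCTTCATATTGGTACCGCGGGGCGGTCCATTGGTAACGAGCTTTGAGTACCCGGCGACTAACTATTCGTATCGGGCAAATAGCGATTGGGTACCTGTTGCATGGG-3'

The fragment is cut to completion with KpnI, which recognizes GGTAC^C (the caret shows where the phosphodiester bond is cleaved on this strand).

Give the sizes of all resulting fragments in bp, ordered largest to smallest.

78, 30, 12 bp

KpnI sites (GGTACC) start at positions 26, 104.
KpnI cuts after base 5 of each site (before the last base), so after positions 30, 108.
Linear molecule, 2 cuts → 3 fragments:
  1–30 → 30 bp
  31–108 → 78 bp
  109–120 → 12 bp
Sorted largest to smallest: 78, 30, 12 bp.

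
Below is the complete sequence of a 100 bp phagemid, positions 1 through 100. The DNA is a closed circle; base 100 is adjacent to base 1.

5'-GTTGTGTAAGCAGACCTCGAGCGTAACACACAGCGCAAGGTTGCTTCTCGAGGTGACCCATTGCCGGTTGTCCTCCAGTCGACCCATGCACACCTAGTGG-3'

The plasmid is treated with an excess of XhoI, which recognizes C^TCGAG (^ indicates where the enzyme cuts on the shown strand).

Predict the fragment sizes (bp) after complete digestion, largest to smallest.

XhoI sites (CTCGAG) start at positions 16, 47.
XhoI cuts after the first base of each site, so after positions 16, 47.
Circular molecule, 2 cuts → 2 fragments:
  17–47 → 31 bp
  48–100 then 1–16 → 53 + 16 = 69 bp
Sorted largest to smallest: 69, 31 bp.

69, 31 bp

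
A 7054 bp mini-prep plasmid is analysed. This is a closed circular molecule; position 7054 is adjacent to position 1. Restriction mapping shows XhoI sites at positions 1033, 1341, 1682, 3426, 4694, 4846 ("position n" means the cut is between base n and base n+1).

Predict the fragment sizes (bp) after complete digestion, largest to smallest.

Circular molecule, 6 cuts → 6 fragments:
  1341 − 1033 = 308 bp
  1682 − 1341 = 341 bp
  3426 − 1682 = 1744 bp
  4694 − 3426 = 1268 bp
  4846 − 4694 = 152 bp
  wrap: 7054 − 4846 + 1033 = 3241 bp
Sorted largest to smallest: 3241, 1744, 1268, 341, 308, 152 bp.

3241, 1744, 1268, 341, 308, 152 bp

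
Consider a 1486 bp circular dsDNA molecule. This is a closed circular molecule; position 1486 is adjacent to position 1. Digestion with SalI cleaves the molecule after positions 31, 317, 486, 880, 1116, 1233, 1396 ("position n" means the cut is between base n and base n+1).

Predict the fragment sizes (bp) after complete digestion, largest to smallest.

394, 286, 236, 169, 163, 121, 117 bp

Circular molecule, 7 cuts → 7 fragments:
  317 − 31 = 286 bp
  486 − 317 = 169 bp
  880 − 486 = 394 bp
  1116 − 880 = 236 bp
  1233 − 1116 = 117 bp
  1396 − 1233 = 163 bp
  wrap: 1486 − 1396 + 31 = 121 bp
Sorted largest to smallest: 394, 286, 236, 169, 163, 121, 117 bp.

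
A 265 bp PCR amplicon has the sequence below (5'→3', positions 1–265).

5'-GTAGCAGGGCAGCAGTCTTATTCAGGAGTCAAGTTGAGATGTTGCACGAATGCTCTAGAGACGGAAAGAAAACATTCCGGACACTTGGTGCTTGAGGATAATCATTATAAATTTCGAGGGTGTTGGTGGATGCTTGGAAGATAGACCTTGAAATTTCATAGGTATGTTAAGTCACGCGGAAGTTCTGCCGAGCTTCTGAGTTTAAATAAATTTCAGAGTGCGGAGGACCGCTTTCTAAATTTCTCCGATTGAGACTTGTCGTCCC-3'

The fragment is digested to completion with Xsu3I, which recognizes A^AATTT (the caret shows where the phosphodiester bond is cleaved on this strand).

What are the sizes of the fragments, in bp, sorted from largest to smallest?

109, 57, 42, 29, 28 bp

Xsu3I sites (AAATTT) start at positions 109, 151, 208, 237.
Xsu3I cuts after the first base of each site, so after positions 109, 151, 208, 237.
Linear molecule, 4 cuts → 5 fragments:
  1–109 → 109 bp
  110–151 → 42 bp
  152–208 → 57 bp
  209–237 → 29 bp
  238–265 → 28 bp
Sorted largest to smallest: 109, 57, 42, 29, 28 bp.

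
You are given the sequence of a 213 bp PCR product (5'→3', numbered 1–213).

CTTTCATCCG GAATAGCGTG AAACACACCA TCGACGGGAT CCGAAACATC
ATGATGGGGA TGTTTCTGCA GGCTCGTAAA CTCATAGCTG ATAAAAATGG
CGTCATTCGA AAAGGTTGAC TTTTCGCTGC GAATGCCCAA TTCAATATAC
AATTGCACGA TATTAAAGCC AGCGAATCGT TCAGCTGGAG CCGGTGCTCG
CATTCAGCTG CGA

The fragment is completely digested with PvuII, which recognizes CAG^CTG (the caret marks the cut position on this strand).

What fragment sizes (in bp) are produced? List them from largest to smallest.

184, 23, 6 bp

PvuII sites (CAGCTG) start at positions 182, 205.
PvuII cuts after base 3 of each site, so after positions 184, 207.
Linear molecule, 2 cuts → 3 fragments:
  1–184 → 184 bp
  185–207 → 23 bp
  208–213 → 6 bp
Sorted largest to smallest: 184, 23, 6 bp.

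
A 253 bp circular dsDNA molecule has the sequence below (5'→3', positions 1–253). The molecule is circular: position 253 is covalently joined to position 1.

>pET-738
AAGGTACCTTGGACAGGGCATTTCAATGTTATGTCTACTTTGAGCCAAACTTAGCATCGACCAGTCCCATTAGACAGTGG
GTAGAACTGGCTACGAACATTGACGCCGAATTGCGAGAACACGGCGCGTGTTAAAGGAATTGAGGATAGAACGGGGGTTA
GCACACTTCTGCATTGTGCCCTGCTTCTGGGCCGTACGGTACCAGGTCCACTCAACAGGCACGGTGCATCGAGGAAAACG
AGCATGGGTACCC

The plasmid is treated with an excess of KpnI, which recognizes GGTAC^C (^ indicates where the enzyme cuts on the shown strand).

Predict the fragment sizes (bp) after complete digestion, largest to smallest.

195, 49, 9 bp

KpnI sites (GGTACC) start at positions 3, 198, 247.
KpnI cuts after base 5 of each site (before the last base), so after positions 7, 202, 251.
Circular molecule, 3 cuts → 3 fragments:
  8–202 → 195 bp
  203–251 → 49 bp
  252–253 then 1–7 → 2 + 7 = 9 bp
Sorted largest to smallest: 195, 49, 9 bp.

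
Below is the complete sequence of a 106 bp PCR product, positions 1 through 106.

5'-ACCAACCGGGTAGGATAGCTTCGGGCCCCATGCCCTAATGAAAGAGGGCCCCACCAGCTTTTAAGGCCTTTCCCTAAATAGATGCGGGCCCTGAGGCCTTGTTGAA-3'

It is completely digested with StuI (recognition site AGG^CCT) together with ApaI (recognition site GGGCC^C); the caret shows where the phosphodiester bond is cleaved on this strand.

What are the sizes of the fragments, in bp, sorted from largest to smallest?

27, 24, 23, 16, 10, 6 bp

StuI sites (AGGCCT) start at positions 64, 94.
StuI cuts after base 3 of each site, so after positions 66, 96.
ApaI sites (GGGCCC) start at positions 23, 46, 86.
ApaI cuts after base 5 of each site (before the last base), so after positions 27, 50, 90.
Combined cut positions: 27, 50, 66, 90, 96.
Linear molecule, 5 cuts → 6 fragments:
  1–27 → 27 bp
  28–50 → 23 bp
  51–66 → 16 bp
  67–90 → 24 bp
  91–96 → 6 bp
  97–106 → 10 bp
Sorted largest to smallest: 27, 24, 23, 16, 10, 6 bp.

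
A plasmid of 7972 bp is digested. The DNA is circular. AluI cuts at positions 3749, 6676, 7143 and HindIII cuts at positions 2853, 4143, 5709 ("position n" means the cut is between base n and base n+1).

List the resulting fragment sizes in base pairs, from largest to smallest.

Combined cut positions (sorted): 2853, 3749, 4143, 5709, 6676, 7143.
Circular molecule, 6 cuts → 6 fragments:
  3749 − 2853 = 896 bp
  4143 − 3749 = 394 bp
  5709 − 4143 = 1566 bp
  6676 − 5709 = 967 bp
  7143 − 6676 = 467 bp
  wrap: 7972 − 7143 + 2853 = 3682 bp
Sorted largest to smallest: 3682, 1566, 967, 896, 467, 394 bp.

3682, 1566, 967, 896, 467, 394 bp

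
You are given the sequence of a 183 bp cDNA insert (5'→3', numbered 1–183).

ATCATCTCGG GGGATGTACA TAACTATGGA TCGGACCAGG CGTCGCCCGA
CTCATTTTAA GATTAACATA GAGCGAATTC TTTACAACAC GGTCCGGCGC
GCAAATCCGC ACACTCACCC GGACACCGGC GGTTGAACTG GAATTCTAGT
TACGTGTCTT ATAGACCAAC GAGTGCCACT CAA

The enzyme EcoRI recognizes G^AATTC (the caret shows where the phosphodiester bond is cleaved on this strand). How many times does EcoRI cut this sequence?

GAATTC occurs starting at positions 75, 141.
EcoRI cuts at 2 sites.

2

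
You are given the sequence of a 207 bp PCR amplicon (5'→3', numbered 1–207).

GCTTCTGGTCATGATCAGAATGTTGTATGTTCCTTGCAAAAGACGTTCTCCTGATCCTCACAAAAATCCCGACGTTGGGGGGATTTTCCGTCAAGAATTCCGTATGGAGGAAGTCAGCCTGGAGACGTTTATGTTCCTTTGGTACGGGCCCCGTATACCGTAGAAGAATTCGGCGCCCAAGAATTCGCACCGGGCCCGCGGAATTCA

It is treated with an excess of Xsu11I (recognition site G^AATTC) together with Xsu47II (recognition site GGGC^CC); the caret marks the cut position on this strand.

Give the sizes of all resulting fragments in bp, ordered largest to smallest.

Xsu11I sites (GAATTC) start at positions 95, 166, 181, 201.
Xsu11I cuts after the first base of each site, so after positions 95, 166, 181, 201.
Xsu47II sites (GGGCCC) start at positions 146, 192.
Xsu47II cuts after base 4 of each site, so after positions 149, 195.
Combined cut positions: 95, 149, 166, 181, 195, 201.
Linear molecule, 6 cuts → 7 fragments:
  1–95 → 95 bp
  96–149 → 54 bp
  150–166 → 17 bp
  167–181 → 15 bp
  182–195 → 14 bp
  196–201 → 6 bp
  202–207 → 6 bp
Sorted largest to smallest: 95, 54, 17, 15, 14, 6, 6 bp.

95, 54, 17, 15, 14, 6, 6 bp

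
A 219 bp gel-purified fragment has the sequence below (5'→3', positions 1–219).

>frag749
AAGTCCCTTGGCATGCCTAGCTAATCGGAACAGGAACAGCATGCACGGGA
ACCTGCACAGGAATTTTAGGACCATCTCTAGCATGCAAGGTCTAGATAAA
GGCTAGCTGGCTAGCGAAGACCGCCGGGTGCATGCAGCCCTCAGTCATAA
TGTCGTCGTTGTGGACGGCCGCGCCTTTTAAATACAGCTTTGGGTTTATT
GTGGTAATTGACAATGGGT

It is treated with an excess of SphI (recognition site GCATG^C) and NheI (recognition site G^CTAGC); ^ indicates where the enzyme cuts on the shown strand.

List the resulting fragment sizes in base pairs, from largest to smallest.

85, 42, 28, 24, 17, 15, 8 bp

SphI sites (GCATGC) start at positions 11, 39, 81, 130.
SphI cuts after base 5 of each site (before the last base), so after positions 15, 43, 85, 134.
NheI sites (GCTAGC) start at positions 102, 110.
NheI cuts after the first base of each site, so after positions 102, 110.
Combined cut positions: 15, 43, 85, 102, 110, 134.
Linear molecule, 6 cuts → 7 fragments:
  1–15 → 15 bp
  16–43 → 28 bp
  44–85 → 42 bp
  86–102 → 17 bp
  103–110 → 8 bp
  111–134 → 24 bp
  135–219 → 85 bp
Sorted largest to smallest: 85, 42, 28, 24, 17, 15, 8 bp.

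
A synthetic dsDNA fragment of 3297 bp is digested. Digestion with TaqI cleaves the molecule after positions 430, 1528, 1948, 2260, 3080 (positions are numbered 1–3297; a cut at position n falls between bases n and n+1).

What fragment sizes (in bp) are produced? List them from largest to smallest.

1098, 820, 430, 420, 312, 217 bp

Linear molecule, 5 cuts → 6 fragments:
  430 − 0 = 430 bp
  1528 − 430 = 1098 bp
  1948 − 1528 = 420 bp
  2260 − 1948 = 312 bp
  3080 − 2260 = 820 bp
  3297 − 3080 = 217 bp
Sorted largest to smallest: 1098, 820, 430, 420, 312, 217 bp.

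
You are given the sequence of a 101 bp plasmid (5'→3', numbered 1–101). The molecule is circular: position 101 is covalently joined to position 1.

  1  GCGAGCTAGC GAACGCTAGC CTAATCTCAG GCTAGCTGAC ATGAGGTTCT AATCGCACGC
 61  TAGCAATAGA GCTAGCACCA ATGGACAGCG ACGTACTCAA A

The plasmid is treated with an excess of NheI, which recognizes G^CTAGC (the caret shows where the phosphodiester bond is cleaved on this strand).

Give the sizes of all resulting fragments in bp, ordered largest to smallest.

35, 28, 16, 12, 10 bp

NheI sites (GCTAGC) start at positions 5, 15, 31, 59, 71.
NheI cuts after the first base of each site, so after positions 5, 15, 31, 59, 71.
Circular molecule, 5 cuts → 5 fragments:
  6–15 → 10 bp
  16–31 → 16 bp
  32–59 → 28 bp
  60–71 → 12 bp
  72–101 then 1–5 → 30 + 5 = 35 bp
Sorted largest to smallest: 35, 28, 16, 12, 10 bp.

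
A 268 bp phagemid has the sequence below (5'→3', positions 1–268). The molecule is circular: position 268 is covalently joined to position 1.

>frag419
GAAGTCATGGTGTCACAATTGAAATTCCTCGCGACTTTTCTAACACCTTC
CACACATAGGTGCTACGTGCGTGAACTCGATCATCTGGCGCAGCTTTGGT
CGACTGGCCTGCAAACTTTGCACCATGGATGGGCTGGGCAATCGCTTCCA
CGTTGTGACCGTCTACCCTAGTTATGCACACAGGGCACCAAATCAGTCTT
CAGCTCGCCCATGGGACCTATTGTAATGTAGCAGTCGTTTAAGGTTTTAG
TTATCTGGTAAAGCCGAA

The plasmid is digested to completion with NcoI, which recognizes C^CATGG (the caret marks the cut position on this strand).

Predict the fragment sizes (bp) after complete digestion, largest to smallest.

NcoI sites (CCATGG) start at positions 123, 209.
NcoI cuts after the first base of each site, so after positions 123, 209.
Circular molecule, 2 cuts → 2 fragments:
  124–209 → 86 bp
  210–268 then 1–123 → 59 + 123 = 182 bp
Sorted largest to smallest: 182, 86 bp.

182, 86 bp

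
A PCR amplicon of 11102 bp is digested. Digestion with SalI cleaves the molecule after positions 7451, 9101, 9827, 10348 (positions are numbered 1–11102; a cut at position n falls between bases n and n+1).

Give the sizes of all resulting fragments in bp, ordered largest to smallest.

Linear molecule, 4 cuts → 5 fragments:
  7451 − 0 = 7451 bp
  9101 − 7451 = 1650 bp
  9827 − 9101 = 726 bp
  10348 − 9827 = 521 bp
  11102 − 10348 = 754 bp
Sorted largest to smallest: 7451, 1650, 754, 726, 521 bp.

7451, 1650, 754, 726, 521 bp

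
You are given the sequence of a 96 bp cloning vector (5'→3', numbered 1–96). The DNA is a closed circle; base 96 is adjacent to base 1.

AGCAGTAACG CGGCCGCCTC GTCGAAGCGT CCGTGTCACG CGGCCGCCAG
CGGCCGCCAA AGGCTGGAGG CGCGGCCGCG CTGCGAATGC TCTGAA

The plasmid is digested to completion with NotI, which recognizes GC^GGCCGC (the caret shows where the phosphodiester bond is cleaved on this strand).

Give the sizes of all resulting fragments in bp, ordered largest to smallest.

34, 30, 22, 10 bp

NotI sites (GCGGCCGC) start at positions 10, 40, 50, 72.
NotI cuts after base 2 of each site, so after positions 11, 41, 51, 73.
Circular molecule, 4 cuts → 4 fragments:
  12–41 → 30 bp
  42–51 → 10 bp
  52–73 → 22 bp
  74–96 then 1–11 → 23 + 11 = 34 bp
Sorted largest to smallest: 34, 30, 22, 10 bp.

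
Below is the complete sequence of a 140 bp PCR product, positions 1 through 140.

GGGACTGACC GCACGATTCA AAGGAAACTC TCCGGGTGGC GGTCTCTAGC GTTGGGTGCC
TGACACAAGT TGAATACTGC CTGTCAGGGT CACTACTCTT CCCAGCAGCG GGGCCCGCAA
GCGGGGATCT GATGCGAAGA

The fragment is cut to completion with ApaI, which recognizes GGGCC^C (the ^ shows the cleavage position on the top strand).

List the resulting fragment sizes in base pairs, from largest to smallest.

The ApaI site (GGGCCC) starts at position 111.
ApaI cuts after base 5 of each site (before the last base), so after position 115.
Linear molecule, 1 cut → 2 fragments:
  1–115 → 115 bp
  116–140 → 25 bp
Sorted largest to smallest: 115, 25 bp.

115, 25 bp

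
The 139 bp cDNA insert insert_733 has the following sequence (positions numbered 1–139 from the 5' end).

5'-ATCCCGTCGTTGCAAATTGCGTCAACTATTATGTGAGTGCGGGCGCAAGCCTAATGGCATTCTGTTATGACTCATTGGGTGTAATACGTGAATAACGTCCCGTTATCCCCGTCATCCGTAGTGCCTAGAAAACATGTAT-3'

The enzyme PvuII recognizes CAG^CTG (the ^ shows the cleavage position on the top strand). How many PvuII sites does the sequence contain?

No occurrence of CAGCTG is present in the sequence.
PvuII does not cut: 0 sites.

0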